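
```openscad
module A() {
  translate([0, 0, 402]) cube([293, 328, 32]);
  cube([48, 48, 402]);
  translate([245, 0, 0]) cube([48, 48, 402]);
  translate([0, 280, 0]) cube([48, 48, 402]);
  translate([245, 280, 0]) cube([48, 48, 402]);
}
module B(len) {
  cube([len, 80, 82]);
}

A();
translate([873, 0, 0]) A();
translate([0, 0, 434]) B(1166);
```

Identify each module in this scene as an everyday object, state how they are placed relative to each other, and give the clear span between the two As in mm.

Second stool starts at x = 873; first ends at x = 293; clear span = 873 − 293 = 580 mm.

A is a stool. B is a beam. A beam spans the tops of two stools. The clear span between the two stools is 580 mm.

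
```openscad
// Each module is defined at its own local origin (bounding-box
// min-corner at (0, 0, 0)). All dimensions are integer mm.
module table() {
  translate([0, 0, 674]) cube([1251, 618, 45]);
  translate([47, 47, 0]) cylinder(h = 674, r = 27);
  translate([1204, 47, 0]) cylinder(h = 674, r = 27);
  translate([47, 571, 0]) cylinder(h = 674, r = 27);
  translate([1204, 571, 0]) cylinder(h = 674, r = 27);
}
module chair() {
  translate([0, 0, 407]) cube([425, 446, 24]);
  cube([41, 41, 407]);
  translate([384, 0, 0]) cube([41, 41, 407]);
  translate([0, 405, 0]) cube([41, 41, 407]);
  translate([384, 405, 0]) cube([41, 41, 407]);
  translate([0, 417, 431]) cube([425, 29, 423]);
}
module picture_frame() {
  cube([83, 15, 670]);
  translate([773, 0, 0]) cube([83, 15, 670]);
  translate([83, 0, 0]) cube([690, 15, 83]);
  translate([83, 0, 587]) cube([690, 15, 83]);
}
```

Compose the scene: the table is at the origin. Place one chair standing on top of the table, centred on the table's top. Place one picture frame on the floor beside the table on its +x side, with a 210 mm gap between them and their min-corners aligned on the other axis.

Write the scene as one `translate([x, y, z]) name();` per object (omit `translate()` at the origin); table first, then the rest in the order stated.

table();
translate([413, 86, 719]) chair();
translate([1461, 0, 0]) picture_frame();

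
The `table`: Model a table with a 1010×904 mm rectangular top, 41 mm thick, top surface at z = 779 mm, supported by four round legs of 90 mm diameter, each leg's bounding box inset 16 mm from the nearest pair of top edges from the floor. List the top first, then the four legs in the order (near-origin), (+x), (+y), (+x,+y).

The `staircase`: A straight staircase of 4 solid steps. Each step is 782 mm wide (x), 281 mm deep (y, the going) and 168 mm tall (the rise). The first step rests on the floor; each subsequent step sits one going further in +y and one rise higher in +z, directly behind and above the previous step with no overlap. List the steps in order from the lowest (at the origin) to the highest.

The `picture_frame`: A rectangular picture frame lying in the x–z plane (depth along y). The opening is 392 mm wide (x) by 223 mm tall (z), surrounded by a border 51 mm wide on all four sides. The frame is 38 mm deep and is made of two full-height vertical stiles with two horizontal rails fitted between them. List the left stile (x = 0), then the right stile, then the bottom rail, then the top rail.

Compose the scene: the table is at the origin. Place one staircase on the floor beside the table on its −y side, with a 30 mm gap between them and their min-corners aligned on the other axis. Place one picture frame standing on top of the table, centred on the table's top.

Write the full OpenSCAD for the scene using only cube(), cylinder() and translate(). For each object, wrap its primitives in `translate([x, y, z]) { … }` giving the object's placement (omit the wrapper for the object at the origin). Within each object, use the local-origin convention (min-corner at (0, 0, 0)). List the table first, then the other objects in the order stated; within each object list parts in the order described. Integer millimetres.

translate([0, 0, 738]) cube([1010, 904, 41]);
translate([61, 61, 0]) cylinder(h = 738, r = 45);
translate([949, 61, 0]) cylinder(h = 738, r = 45);
translate([61, 843, 0]) cylinder(h = 738, r = 45);
translate([949, 843, 0]) cylinder(h = 738, r = 45);
translate([0, -1154, 0]) {
  cube([782, 281, 168]);
  translate([0, 281, 168]) cube([782, 281, 168]);
  translate([0, 562, 336]) cube([782, 281, 168]);
  translate([0, 843, 504]) cube([782, 281, 168]);
}
translate([258, 433, 779]) {
  cube([51, 38, 325]);
  translate([443, 0, 0]) cube([51, 38, 325]);
  translate([51, 0, 0]) cube([392, 38, 51]);
  translate([51, 0, 274]) cube([392, 38, 51]);
}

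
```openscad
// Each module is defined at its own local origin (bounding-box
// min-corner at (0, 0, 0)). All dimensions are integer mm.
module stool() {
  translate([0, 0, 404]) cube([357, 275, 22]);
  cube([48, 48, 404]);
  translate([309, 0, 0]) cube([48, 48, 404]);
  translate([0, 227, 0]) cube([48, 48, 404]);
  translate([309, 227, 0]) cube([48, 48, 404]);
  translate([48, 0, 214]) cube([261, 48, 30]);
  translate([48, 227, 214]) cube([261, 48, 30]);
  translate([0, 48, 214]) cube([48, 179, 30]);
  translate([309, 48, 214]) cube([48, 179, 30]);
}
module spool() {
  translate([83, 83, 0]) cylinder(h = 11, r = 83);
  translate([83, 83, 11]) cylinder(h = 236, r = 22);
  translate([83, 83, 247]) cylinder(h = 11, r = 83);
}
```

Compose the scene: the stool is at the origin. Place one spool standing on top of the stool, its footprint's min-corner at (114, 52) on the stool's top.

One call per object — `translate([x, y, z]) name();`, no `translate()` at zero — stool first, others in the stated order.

stool();
translate([114, 52, 426]) spool();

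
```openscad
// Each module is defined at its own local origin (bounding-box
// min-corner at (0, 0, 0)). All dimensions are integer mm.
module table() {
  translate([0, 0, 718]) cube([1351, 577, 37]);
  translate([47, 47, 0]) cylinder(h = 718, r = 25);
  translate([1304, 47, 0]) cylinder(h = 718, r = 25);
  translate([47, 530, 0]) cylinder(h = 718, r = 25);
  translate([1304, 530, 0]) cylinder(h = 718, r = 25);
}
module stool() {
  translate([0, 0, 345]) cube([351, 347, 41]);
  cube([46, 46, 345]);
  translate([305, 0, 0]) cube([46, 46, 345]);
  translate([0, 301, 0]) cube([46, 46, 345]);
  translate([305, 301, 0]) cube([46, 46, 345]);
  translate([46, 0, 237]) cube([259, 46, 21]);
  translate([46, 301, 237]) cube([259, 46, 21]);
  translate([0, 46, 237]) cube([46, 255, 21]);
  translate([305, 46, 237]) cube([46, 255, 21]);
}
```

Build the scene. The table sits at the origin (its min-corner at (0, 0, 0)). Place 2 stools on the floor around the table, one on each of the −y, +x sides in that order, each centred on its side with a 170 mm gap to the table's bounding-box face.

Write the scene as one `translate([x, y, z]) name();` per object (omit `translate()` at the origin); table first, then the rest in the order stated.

table();
translate([500, -517, 0]) stool();
translate([1521, 115, 0]) stool();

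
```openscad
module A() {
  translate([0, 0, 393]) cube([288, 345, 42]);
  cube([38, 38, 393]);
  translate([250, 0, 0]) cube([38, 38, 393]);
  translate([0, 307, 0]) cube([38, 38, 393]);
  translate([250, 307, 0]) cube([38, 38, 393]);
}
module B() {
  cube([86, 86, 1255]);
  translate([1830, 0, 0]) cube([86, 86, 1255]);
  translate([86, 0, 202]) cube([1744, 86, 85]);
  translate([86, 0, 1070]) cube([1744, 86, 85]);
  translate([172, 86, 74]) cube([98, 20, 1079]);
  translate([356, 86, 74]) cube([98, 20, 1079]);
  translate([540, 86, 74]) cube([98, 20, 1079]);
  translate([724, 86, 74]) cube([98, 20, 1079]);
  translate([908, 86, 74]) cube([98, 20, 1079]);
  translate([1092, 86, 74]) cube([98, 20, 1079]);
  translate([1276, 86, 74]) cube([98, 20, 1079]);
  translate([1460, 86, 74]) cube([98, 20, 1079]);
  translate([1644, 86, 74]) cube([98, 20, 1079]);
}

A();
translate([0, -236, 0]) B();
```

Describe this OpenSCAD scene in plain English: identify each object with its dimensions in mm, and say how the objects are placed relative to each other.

A is a simple wooden stool: a rectangular seat 288 mm (x) by 345 mm (y), 42 mm thick, top face at z = 435 mm, on four square legs, each 38×38 mm in cross-section. The legs rest on z = 0, each flush with a corner of the seat.

B is a fence section. Two 86×86 mm posts, 1255 mm tall, stand on the floor with a clear span of 1744 mm between their inner faces. Two horizontal rails of 86×85 mm section span the gap between the posts with their undersides at z = 202 mm and z = 1070 mm, flush with the posts' −y face. 9 pickets, each 98 mm wide, 20 mm thick and 1079 mm tall, are fixed to the +y face of the rails with their bottoms at z = 74 mm, evenly spaced across the span with equal gaps (rounded down to the nearest mm) at the −x end and between each pair — any rounding remainder accumulates at the +x end.

The fence section is on the floor beside the stool on its −y side.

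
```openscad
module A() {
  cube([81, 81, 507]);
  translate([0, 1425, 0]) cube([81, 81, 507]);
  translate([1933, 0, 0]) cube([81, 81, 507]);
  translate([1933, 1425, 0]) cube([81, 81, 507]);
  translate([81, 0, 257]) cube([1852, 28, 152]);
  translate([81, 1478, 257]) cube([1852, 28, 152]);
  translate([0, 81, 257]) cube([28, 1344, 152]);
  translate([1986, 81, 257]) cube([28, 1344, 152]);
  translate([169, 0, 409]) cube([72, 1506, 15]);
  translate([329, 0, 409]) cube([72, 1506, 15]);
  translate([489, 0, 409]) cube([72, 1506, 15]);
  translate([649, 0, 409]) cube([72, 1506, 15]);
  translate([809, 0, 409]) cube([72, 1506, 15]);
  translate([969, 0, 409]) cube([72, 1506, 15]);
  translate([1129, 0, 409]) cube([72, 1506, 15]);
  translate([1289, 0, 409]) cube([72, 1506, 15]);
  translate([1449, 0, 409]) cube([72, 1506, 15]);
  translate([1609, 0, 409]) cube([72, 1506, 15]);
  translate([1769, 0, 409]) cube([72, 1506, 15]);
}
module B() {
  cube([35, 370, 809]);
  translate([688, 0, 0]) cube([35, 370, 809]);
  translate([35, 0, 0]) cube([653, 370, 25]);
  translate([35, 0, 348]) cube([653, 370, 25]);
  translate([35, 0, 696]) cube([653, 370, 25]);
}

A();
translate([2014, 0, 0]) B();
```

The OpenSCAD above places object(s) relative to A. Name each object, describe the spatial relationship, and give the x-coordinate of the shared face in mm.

A is a bed frame. B is a bookshelf. The bookshelf is against the bed frame's +x side, with their −y faces flush. The x-coordinate of the shared face is 2014 mm.

The bed frame's +x face and the bookshelf's −x face are both at x = 2014 mm.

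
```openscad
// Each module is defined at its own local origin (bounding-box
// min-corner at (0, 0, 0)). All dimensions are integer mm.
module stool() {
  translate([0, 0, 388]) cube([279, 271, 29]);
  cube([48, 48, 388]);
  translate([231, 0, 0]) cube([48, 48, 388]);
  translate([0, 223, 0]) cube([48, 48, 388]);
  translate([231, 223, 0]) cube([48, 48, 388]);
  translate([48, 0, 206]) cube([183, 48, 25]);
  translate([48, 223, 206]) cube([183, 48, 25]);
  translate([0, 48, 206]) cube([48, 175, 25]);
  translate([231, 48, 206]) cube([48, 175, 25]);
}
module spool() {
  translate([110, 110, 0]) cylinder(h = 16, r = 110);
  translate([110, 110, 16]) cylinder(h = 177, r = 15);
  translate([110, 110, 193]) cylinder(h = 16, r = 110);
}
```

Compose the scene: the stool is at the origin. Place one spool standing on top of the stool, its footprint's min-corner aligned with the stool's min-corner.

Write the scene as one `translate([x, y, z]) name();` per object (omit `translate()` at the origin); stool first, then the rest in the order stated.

stool();
translate([0, 0, 417]) spool();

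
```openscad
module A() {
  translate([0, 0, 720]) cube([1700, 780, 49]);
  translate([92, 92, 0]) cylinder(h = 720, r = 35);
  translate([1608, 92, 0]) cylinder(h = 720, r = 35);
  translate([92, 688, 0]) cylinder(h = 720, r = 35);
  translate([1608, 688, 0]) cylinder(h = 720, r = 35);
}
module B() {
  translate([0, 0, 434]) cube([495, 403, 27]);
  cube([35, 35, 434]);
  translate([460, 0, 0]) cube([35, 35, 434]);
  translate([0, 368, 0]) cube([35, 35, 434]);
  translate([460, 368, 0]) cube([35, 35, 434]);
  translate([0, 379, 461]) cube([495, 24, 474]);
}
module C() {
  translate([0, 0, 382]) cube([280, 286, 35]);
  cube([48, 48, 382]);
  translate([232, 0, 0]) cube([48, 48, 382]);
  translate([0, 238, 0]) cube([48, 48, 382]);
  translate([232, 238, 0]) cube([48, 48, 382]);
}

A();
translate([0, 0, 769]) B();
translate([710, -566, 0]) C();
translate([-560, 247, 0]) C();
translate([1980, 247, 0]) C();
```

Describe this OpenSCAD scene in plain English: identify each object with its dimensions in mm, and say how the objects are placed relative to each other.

A is a table: top 1700 mm (x) × 780 mm (y), 49 mm thick, upper face at z = 769 mm, on four round legs of 70 mm diameter, each leg's bounding box inset 57 mm from the nearest pair of top edges, running from z = 0 to the bottom of the top.

B is a chair. The seat is a 495×403×27 mm slab with its top at z = 461 mm, on four 35×35 mm corner legs (flush with the seat edges, standing on z = 0). A flat backrest 24 mm thick, 474 mm tall, spans the full seat width and rises from the seat top along its +y edge, rear face flush with the rear of the seat.

C is a simple wooden stool: a rectangular seat 280 mm (x) by 286 mm (y), 35 mm thick, top face at z = 417 mm, on four square legs, each 48×48 mm in cross-section. The legs rest on z = 0, each flush with a corner of the seat.

The chair is on top of the table. Three stools sit around the table at the −y, −x, +x sides.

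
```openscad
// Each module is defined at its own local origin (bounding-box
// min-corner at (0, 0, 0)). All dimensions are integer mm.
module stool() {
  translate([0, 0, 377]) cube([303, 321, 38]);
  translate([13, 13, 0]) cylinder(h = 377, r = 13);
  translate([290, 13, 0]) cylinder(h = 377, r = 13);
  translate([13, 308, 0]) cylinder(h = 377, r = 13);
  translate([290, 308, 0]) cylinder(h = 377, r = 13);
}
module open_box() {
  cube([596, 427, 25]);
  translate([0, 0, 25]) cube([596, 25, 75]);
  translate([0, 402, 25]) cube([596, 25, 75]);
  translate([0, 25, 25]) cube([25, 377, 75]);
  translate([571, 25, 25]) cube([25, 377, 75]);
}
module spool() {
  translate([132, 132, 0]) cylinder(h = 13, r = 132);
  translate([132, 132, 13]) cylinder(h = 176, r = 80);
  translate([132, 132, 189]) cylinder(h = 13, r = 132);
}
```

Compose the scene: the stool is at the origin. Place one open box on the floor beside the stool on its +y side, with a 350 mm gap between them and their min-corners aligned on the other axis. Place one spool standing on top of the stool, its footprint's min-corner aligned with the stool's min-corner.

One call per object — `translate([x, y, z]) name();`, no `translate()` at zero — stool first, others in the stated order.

stool();
translate([0, 671, 0]) open_box();
translate([0, 0, 415]) spool();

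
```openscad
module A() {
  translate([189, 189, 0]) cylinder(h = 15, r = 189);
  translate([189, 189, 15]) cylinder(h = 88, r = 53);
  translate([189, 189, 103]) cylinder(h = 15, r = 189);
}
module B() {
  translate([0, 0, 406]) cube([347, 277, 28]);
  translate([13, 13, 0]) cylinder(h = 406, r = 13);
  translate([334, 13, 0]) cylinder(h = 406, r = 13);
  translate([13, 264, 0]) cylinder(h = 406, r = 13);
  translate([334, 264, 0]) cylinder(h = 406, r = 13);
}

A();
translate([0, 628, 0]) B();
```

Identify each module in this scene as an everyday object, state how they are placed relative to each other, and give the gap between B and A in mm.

A is a spool. B is a stool. The stool is on the floor beside the spool on its +y side. The gap between the stool and the spool is 250 mm.

The stool's nearest face is 250 mm from the spool's +y face.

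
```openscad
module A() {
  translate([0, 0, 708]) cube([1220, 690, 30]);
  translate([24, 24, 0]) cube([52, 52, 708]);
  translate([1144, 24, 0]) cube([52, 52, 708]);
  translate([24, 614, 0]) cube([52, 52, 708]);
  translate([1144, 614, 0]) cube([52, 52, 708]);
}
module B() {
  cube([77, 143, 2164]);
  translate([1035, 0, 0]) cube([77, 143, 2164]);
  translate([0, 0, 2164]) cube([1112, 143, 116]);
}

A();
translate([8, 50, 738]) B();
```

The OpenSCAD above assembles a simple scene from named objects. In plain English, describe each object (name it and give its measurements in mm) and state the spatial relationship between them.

A is a rectangular dining table. The top is 1220×690×30 mm with its upper surface at z = 738 mm. It stands on four 52×52 mm square legs, each inset 24 mm from the nearest pair of top edges, running from the floor to the underside of the top.

B is a rectangular door frame: two vertical jambs of 77×143 mm section, 2164 mm tall, with a clear opening 958 mm wide between their inner faces. A header 116 mm tall and 143 mm deep lies on top of the jambs and spans the full outside width.

The door frame is on top of the table.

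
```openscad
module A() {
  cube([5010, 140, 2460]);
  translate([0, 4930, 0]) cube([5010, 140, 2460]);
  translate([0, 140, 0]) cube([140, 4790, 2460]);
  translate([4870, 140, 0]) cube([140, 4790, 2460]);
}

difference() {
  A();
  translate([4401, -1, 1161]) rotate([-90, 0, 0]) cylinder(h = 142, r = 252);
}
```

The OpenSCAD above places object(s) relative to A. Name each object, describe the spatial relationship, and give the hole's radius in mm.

A is a house frame. The house frame has a circular hole through its front wall. The hole's radius is 252 mm.

The subtracted cylinder has r = 252 mm.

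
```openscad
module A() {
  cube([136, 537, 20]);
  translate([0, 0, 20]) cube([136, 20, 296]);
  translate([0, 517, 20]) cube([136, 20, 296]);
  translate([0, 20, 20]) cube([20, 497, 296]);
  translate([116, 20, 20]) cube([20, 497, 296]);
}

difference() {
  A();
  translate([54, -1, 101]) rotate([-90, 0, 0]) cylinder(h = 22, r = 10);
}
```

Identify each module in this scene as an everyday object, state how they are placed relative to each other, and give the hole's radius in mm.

A is an open box. The open box has a circular hole through its front wall. The hole's radius is 10 mm.

The subtracted cylinder has r = 10 mm.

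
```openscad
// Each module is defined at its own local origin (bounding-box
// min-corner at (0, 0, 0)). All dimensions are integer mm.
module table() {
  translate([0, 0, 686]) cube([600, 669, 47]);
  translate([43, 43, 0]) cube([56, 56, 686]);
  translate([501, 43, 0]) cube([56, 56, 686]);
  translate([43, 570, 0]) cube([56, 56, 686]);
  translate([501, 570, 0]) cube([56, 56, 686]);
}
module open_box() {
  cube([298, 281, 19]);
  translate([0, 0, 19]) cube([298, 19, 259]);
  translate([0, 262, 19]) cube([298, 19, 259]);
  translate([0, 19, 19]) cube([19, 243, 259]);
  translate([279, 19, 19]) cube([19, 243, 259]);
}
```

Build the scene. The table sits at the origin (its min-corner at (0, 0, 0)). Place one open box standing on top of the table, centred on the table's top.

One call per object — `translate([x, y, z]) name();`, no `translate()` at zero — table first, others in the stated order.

table();
translate([151, 194, 733]) open_box();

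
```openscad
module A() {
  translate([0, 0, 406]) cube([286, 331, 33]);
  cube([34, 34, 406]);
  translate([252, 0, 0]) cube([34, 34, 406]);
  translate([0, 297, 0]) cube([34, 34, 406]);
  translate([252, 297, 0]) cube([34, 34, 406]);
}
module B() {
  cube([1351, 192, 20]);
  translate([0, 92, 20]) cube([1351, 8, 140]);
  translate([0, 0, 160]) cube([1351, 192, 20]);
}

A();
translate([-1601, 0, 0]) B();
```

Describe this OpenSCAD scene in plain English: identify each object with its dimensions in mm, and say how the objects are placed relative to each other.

A is a simple wooden stool: a rectangular seat 286 mm (x) by 331 mm (y), 33 mm thick, top face at z = 439 mm, on four square legs, each 34×34 mm in cross-section. The legs rest on z = 0, each flush with a corner of the seat.

B is an I-beam lying along x, 1351 mm long. Overall section height 180 mm. Two flanges 192 mm wide (y) and 20 mm thick, one on the floor and one at the top; a web 8 mm thick runs between them, centred on the flange width.

The I-beam is on the floor beside the stool on its −x side.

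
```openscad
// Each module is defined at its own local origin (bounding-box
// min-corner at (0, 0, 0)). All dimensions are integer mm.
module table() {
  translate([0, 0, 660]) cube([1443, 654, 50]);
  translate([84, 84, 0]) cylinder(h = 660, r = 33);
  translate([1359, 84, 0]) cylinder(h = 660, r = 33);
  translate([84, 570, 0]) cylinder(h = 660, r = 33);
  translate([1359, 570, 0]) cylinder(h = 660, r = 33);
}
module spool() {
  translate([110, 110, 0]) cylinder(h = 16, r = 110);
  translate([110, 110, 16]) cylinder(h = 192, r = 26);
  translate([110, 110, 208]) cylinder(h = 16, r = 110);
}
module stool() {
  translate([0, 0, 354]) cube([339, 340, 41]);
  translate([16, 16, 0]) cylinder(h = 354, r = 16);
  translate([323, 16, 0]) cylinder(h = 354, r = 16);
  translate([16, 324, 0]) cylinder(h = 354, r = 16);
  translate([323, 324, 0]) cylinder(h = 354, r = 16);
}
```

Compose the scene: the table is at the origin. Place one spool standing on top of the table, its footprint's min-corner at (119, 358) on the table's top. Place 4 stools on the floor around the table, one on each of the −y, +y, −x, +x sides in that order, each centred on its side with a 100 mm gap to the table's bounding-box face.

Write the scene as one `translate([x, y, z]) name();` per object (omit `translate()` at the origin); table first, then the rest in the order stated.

table();
translate([119, 358, 710]) spool();
translate([552, -440, 0]) stool();
translate([552, 754, 0]) stool();
translate([-439, 157, 0]) stool();
translate([1543, 157, 0]) stool();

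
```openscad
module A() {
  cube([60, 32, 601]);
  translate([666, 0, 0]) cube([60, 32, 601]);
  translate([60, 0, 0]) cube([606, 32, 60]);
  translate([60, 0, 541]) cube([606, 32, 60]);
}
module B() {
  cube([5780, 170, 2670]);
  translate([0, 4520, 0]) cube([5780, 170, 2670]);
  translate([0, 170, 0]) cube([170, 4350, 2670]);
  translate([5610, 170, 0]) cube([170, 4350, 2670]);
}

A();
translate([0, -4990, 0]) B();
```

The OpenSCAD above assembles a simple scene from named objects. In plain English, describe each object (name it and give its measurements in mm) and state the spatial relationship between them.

A is a picture frame with a 606×481 mm rectangular opening (x by z) and a uniform 60 mm border on every side. Frame depth is 32 mm along y. It is built from two vertical stiles running the full outside height and two horizontal rails spanning the gap between the stiles.

B is the wall frame of a small rectangular building: four walls, each 2670 mm tall and 170 mm thick, enclosing a footprint 5780 mm (x) by 4690 mm (y) outside-to-outside, with no floor or roof. The front and back walls (the −y and +y sides) span the full width; the two side walls fit between them.

The house frame is on the floor beside the picture frame on its −y side.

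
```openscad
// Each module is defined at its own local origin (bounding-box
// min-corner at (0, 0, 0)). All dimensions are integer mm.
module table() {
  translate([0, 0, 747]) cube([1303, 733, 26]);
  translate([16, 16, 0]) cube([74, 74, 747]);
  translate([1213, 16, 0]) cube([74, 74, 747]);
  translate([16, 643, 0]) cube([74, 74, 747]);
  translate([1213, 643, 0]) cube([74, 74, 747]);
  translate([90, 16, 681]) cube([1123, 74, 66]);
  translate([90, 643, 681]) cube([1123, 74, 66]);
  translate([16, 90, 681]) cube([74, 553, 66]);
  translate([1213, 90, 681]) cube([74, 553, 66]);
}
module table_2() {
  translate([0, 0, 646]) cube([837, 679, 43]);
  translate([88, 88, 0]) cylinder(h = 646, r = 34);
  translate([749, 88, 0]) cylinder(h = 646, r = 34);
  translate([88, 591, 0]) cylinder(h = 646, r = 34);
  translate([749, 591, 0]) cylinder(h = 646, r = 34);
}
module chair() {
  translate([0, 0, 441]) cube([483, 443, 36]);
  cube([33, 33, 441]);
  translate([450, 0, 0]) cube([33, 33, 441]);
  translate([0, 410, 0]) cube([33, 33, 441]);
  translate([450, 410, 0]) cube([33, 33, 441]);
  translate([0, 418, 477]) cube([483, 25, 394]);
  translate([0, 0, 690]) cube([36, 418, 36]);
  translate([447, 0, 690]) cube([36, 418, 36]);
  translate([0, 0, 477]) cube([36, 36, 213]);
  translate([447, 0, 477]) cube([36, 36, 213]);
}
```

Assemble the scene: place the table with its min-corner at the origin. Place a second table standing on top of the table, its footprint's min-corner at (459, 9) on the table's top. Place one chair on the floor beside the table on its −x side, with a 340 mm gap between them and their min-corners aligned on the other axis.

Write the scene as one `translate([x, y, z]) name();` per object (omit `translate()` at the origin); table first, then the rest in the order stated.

table();
translate([459, 9, 773]) table_2();
translate([-823, 0, 0]) chair();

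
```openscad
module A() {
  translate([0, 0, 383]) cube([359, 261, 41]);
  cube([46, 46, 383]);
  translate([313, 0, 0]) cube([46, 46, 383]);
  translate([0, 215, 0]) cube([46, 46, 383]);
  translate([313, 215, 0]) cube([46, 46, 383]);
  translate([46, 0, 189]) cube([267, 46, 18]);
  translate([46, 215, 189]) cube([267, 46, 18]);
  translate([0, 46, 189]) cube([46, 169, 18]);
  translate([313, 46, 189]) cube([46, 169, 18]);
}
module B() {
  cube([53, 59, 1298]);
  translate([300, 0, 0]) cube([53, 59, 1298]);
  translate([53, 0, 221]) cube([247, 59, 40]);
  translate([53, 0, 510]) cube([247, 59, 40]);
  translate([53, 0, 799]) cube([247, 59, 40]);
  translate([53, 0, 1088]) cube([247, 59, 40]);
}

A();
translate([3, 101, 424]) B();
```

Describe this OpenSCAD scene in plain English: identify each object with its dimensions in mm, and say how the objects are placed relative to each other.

A is a four-legged stool. The seat is a 359×261×41 mm slab whose top surface is at z = 424 mm; four square legs, each 46×46 mm in cross-section, run from the floor (z = 0) to the underside of the seat, each flush with a corner of the seat. Four stretchers, 46 mm wide and 18 mm tall, connect adjacent legs with their undersides at z = 189 mm, each running between the inner faces of the legs it joins and aligned with the legs' outer faces on the other axis.

B is a wooden ladder with two side rails of 53×59 mm section and 1298 mm height, set 353 mm apart overall. Between them run 4 rectangular rungs (59 mm deep, 40 mm thick), front faces flush with the rails' −y face. The bottom of the first rung is 221 mm above the floor and each subsequent rung is 289 mm higher than the one below.

The ladder is on top of the stool, centred.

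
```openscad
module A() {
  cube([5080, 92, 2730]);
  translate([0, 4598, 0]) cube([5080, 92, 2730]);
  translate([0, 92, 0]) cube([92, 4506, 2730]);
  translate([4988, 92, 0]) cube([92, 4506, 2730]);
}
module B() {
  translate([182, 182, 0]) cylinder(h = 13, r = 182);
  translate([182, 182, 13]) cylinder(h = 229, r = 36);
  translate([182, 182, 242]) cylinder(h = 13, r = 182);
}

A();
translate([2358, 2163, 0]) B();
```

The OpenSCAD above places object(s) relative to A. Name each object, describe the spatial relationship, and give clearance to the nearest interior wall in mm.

Clearances: x = 2266, y = 2071; minimum 2071 mm.

A is a house frame. B is a spool. The spool sits inside the house frame, centred. The clearance to the nearest interior wall is 2071 mm.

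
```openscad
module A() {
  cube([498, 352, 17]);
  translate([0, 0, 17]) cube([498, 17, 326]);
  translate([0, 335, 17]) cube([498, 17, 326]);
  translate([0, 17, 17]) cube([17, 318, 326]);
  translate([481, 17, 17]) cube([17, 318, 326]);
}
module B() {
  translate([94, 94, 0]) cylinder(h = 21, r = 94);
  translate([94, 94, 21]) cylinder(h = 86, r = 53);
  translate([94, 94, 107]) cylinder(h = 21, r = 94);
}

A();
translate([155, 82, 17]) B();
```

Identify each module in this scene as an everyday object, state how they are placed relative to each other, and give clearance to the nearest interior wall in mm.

Clearances: x = 138, y = 65; minimum 65 mm.

A is an open box. B is a spool. The spool sits inside the open box, centred. The clearance to the nearest interior wall is 65 mm.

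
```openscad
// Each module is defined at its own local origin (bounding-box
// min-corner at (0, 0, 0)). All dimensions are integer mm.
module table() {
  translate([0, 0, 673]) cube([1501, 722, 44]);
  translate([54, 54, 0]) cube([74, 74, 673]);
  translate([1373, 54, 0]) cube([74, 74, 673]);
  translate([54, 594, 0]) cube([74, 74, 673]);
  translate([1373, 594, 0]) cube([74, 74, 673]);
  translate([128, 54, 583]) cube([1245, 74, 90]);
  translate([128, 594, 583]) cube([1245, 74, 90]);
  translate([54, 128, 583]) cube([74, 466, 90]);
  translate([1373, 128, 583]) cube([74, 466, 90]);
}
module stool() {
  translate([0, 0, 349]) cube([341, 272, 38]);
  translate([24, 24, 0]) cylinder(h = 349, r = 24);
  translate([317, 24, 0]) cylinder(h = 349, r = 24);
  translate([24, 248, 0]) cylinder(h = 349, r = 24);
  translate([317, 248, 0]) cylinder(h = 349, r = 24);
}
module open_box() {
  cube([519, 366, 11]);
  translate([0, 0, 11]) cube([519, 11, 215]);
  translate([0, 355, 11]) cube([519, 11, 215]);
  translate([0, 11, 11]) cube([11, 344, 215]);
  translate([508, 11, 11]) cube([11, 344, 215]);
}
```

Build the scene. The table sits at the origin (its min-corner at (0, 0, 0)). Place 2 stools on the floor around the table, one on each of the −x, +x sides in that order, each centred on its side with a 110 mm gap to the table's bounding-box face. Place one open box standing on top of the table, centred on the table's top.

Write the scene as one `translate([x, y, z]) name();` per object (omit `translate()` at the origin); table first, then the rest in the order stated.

table();
translate([-451, 225, 0]) stool();
translate([1611, 225, 0]) stool();
translate([491, 178, 717]) open_box();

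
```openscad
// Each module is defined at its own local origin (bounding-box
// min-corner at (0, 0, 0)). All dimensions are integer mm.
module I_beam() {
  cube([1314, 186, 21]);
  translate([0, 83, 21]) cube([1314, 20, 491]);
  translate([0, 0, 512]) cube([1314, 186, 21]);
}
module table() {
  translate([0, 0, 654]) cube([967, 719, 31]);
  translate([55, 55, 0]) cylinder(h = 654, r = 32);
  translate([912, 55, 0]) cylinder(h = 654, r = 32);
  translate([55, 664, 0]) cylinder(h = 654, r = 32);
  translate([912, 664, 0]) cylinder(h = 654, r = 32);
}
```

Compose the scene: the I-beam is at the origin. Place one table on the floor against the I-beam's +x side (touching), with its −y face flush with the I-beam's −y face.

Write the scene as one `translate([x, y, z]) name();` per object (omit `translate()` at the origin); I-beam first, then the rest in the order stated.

I_beam();
translate([1314, 0, 0]) table();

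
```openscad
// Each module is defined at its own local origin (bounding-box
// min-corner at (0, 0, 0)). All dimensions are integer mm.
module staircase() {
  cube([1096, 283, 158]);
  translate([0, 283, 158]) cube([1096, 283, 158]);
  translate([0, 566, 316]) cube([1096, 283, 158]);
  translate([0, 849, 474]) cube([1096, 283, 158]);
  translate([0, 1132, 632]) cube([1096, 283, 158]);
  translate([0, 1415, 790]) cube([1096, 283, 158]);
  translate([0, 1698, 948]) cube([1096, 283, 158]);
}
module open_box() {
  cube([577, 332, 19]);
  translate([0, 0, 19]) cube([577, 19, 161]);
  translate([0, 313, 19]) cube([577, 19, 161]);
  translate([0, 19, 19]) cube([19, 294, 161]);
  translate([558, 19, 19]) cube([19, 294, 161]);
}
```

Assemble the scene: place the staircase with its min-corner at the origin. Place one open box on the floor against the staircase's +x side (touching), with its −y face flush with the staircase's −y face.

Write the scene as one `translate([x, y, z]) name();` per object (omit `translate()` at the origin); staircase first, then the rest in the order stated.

staircase();
translate([1096, 0, 0]) open_box();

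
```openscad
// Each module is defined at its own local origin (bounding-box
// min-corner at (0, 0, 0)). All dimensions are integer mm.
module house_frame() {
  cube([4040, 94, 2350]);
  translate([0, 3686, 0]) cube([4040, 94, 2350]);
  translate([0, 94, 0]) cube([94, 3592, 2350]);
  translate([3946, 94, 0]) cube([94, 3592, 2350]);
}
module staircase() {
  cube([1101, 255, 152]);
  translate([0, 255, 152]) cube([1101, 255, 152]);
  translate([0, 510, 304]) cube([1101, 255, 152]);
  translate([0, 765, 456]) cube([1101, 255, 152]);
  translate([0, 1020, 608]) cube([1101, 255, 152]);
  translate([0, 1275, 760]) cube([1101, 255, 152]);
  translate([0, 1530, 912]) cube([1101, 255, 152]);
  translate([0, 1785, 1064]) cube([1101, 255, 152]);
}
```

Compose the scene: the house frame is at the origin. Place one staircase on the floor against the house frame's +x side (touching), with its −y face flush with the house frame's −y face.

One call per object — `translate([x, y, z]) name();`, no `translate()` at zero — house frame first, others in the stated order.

house_frame();
translate([4040, 0, 0]) staircase();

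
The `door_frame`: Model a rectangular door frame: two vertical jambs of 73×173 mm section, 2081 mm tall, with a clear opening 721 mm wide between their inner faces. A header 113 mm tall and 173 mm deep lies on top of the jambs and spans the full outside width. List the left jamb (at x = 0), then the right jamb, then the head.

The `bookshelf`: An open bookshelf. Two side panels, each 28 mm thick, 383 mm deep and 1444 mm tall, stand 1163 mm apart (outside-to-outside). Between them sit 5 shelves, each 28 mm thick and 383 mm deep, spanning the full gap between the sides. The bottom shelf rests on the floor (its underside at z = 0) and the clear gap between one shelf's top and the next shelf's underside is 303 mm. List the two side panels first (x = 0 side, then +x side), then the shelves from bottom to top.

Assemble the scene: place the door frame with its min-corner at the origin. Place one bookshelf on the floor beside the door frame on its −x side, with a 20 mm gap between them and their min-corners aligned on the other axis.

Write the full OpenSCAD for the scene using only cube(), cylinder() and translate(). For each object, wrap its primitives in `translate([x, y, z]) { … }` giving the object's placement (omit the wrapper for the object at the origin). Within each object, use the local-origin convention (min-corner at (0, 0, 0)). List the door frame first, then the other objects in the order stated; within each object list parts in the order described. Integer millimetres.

cube([73, 173, 2081]);
translate([794, 0, 0]) cube([73, 173, 2081]);
translate([0, 0, 2081]) cube([867, 173, 113]);
translate([-1183, 0, 0]) {
  cube([28, 383, 1444]);
  translate([1135, 0, 0]) cube([28, 383, 1444]);
  translate([28, 0, 0]) cube([1107, 383, 28]);
  translate([28, 0, 331]) cube([1107, 383, 28]);
  translate([28, 0, 662]) cube([1107, 383, 28]);
  translate([28, 0, 993]) cube([1107, 383, 28]);
  translate([28, 0, 1324]) cube([1107, 383, 28]);
}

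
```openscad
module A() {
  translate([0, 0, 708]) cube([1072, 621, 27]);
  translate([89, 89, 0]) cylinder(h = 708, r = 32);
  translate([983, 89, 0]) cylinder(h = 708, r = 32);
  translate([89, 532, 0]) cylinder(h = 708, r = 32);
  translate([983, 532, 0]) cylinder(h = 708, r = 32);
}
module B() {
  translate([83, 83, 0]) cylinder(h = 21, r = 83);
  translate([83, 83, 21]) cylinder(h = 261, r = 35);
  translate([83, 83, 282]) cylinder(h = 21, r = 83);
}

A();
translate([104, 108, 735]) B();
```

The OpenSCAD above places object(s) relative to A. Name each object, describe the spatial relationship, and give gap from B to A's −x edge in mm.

The spool's min-x is at 104; the table's min-x is 0; gap = 104 mm.

A is a table. B is a spool. The spool is on top of the table. The gap from the spool to the table's −x edge is 104 mm.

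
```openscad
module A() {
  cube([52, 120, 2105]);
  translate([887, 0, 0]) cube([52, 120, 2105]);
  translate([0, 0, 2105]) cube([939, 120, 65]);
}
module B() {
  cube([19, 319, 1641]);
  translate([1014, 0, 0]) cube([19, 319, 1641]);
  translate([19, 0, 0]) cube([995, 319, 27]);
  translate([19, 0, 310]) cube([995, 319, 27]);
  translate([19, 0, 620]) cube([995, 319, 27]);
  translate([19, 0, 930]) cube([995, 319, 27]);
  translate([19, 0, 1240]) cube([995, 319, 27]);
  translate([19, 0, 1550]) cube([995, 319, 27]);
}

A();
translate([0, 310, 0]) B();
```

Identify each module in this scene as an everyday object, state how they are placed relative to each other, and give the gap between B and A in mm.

The bookshelf's nearest face is 190 mm from the door frame's +y face.

A is a door frame. B is a bookshelf. The bookshelf is on the floor beside the door frame on its +y side. The gap between the bookshelf and the door frame is 190 mm.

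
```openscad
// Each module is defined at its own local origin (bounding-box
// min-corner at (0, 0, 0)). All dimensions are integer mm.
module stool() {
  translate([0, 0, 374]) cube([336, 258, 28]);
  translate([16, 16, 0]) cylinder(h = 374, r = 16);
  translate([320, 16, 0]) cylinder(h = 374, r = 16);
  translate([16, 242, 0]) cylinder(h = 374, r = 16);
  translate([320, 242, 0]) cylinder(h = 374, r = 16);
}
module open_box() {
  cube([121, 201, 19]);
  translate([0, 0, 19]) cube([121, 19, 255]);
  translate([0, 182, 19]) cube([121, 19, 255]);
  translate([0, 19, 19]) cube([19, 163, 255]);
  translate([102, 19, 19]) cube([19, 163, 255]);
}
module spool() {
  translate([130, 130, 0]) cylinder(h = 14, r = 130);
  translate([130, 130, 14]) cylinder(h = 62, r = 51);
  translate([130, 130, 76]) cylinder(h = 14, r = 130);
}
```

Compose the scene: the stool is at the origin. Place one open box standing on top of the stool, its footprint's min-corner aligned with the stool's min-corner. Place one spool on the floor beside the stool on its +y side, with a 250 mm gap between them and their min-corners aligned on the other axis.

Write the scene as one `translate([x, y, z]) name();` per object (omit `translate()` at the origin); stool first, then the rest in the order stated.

stool();
translate([0, 0, 402]) open_box();
translate([0, 508, 0]) spool();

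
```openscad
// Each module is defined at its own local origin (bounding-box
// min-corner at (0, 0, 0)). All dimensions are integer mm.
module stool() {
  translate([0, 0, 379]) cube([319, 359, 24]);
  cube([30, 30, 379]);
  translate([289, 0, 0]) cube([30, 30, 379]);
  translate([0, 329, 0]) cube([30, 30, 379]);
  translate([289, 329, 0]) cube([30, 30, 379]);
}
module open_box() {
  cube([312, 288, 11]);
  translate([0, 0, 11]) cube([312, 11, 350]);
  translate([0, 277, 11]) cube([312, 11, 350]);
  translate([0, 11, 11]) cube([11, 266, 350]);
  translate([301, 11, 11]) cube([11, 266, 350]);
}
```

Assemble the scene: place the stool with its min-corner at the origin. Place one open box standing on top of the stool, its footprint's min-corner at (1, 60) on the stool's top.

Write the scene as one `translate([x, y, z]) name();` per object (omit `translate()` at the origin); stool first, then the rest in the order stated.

stool();
translate([1, 60, 403]) open_box();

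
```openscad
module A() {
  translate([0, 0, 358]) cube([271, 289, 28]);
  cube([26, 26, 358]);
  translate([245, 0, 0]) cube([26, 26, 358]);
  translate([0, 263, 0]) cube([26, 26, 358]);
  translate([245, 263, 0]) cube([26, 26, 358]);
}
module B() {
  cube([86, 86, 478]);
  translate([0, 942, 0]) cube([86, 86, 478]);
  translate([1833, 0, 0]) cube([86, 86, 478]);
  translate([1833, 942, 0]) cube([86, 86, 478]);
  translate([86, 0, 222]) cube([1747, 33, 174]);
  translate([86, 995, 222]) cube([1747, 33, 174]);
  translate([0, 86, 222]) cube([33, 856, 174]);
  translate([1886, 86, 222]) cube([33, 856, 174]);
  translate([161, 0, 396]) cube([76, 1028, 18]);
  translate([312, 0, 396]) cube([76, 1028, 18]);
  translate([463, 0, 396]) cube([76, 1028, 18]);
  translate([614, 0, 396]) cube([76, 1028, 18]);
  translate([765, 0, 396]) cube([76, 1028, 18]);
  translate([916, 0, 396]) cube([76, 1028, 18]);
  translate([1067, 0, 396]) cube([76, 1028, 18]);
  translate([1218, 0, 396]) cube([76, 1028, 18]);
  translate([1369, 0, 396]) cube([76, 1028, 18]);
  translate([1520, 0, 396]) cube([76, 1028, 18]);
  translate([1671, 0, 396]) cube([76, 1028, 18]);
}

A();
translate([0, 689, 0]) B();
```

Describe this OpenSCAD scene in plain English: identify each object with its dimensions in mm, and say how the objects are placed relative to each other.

A is a simple wooden stool: a rectangular seat 271 mm (x) by 289 mm (y), 28 mm thick, top face at z = 386 mm, on four square legs, each 26×26 mm in cross-section. The legs rest on z = 0, each flush with a corner of the seat.

B is a bed frame 1919 mm long (x) by 1028 mm wide (y). Four 86×86 mm corner posts, 478 mm tall, at the corners of the footprint. Four rails of 33 mm thickness and 174 mm height run between adjacent posts with their undersides at z = 222 mm, their outer faces flush with the outside of the frame (the two x-running rails run between the posts' inner faces; the two y-running rails run between the posts' inner faces). 11 slats, each 76 mm wide (x) and 18 mm thick, lie across the top of the two x-running rails, running the full 1028 mm width of the frame in y; the slats are evenly spaced along x between the inner faces of the end posts with equal gaps (rounded down to the nearest mm) at the −x end and between each pair — any rounding remainder accumulates at the +x end.

The bed frame is on the floor beside the stool on its +y side.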